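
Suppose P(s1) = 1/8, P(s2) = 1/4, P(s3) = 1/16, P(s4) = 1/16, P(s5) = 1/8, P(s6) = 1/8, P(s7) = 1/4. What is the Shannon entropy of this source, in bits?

2.625 bits

Each probability is a power of 1/2, so log₂(1/p) is an integer.
H = Σ p·log₂(1/p) = 1/8·3 + 1/4·2 + 1/16·4 + 1/16·4 + 1/8·3 + 1/8·3 + 1/4·2 = 2.625 bits.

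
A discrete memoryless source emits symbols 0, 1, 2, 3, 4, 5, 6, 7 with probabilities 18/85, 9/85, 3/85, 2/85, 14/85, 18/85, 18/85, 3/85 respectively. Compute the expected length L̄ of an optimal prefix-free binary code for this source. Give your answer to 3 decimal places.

Repeatedly combine the two least-probable nodes; the expected code length is the sum of the merged weights.
merge 2/85 + 3/85 → 1/17
merge 3/85 + 1/17 → 8/85
merge 8/85 + 9/85 → 1/5
merge 14/85 + 1/5 → 31/85
merge 18/85 + 18/85 → 36/85
merge 18/85 + 31/85 → 49/85
merge 36/85 + 49/85 → 1
L = 1/17 + 8/85 + 1/5 + 31/85 + 36/85 + 49/85 + 1 = 231/85 ≈ 2.718 bits/symbol.

2.718 bits/symbol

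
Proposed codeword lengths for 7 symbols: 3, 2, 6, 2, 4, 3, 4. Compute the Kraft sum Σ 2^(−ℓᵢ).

With common denominator 2^6 = 64: Σ 2^(−ℓᵢ) = 8/64 + 16/64 + 1/64 + 16/64 + 4/64 + 8/64 + 4/64 = 57/64 = 0.890625.

0.890625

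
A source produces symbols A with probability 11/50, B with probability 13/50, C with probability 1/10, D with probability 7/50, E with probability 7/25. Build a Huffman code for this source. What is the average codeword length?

Repeatedly combine the two least-probable nodes; the expected code length is the sum of the merged weights.
merge 1/10 + 7/50 → 6/25
merge 11/50 + 6/25 → 23/50
merge 13/50 + 7/25 → 27/50
merge 23/50 + 27/50 → 1
L = 6/25 + 23/50 + 27/50 + 1 = 56/25 = 2.24 bits/symbol.

2.24 bits/symbol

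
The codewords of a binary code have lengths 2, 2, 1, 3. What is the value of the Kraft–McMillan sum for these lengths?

1.125

With common denominator 2^3 = 8: Σ 2^(−ℓᵢ) = 2/8 + 2/8 + 4/8 + 1/8 = 9/8 = 1.125.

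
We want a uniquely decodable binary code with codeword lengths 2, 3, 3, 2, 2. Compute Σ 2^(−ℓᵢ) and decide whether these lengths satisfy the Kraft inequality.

1; yes

With common denominator 2^3 = 8: Σ 2^(−ℓᵢ) = 2/8 + 1/8 + 1/8 + 2/8 + 2/8 = 8/8 = 1.
Kraft's inequality requires Σ ≤ 1; here Σ = 1 ≤ 1, so such a prefix code exists.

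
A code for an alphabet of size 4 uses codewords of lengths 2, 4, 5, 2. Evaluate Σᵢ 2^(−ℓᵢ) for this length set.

With common denominator 2^5 = 32: Σ 2^(−ℓᵢ) = 8/32 + 2/32 + 1/32 + 8/32 = 19/32 = 0.59375.

0.59375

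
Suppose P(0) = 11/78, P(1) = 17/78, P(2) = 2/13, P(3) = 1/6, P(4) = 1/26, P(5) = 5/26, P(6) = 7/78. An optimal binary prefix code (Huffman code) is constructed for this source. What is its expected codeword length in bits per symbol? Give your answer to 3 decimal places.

2.718 bits/symbol

Repeatedly combine the two least-probable nodes; the expected code length is the sum of the merged weights.
merge 1/26 + 7/78 → 5/39
merge 5/39 + 11/78 → 7/26
merge 2/13 + 1/6 → 25/78
merge 5/26 + 17/78 → 16/39
merge 7/26 + 25/78 → 23/39
merge 16/39 + 23/39 → 1
L = 5/39 + 7/26 + 25/78 + 16/39 + 23/39 + 1 = 106/39 ≈ 2.718 bits/symbol.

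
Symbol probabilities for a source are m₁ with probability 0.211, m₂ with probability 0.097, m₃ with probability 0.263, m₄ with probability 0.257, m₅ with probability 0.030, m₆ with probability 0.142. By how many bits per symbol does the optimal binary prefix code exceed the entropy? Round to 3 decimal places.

Entropy H = −Σ p log₂ p ≈ 2.3623 bits.
Huffman merges: 3/100+97/1000→127/1000; 127/1000+71/500→269/1000; 211/1000+257/1000→117/250; 263/1000+269/1000→133/250; 117/250+133/250→1. L = 599/250 ≈ 2.3960.
L − H = 2.3960 − 2.3623 = 0.034 bits.

0.034 bits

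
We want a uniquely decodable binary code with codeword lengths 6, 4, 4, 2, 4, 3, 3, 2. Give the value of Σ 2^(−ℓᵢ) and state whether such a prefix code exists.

With common denominator 2^6 = 64: Σ 2^(−ℓᵢ) = 1/64 + 4/64 + 4/64 + 16/64 + 4/64 + 8/64 + 8/64 + 16/64 = 61/64 = 0.953125.
Kraft's inequality requires Σ ≤ 1; here Σ = 0.953125 ≤ 1, so such a prefix code exists.

0.953125; yes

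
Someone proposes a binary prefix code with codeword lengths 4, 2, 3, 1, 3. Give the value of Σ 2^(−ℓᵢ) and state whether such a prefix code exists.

With common denominator 2^4 = 16: Σ 2^(−ℓᵢ) = 1/16 + 4/16 + 2/16 + 8/16 + 2/16 = 17/16 = 1.0625.
Kraft's inequality requires Σ ≤ 1; here Σ = 1.0625 > 1, so no such prefix code exists.

1.0625; no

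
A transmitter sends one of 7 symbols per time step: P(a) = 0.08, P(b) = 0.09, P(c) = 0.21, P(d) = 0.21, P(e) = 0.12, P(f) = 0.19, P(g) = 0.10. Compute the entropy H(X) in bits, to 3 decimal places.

H = −Σ pᵢ log₂ pᵢ.
−0.08·log₂(0.08) = 0.2915
−0.09·log₂(0.09) = 0.3127
−0.21·log₂(0.21) = 0.4728
−0.21·log₂(0.21) = 0.4728
−0.12·log₂(0.12) = 0.3671
−0.19·log₂(0.19) = 0.4552
−0.10·log₂(0.10) = 0.3322
Sum ≈ 2.7043 → 2.704 bits.

2.704 bits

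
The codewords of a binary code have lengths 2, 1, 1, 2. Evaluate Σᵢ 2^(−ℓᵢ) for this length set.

1.5

With common denominator 2^2 = 4: Σ 2^(−ℓᵢ) = 1/4 + 2/4 + 2/4 + 1/4 = 6/4 = 1.5.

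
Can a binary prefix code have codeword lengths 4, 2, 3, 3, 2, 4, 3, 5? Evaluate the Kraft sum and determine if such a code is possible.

1.03125; no

With common denominator 2^5 = 32: Σ 2^(−ℓᵢ) = 2/32 + 8/32 + 4/32 + 4/32 + 8/32 + 2/32 + 4/32 + 1/32 = 33/32 = 1.03125.
Kraft's inequality requires Σ ≤ 1; here Σ = 1.03125 > 1, so no such prefix code exists.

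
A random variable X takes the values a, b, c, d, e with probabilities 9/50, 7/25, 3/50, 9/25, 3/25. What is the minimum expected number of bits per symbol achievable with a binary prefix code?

Repeatedly combine the two least-probable nodes; the expected code length is the sum of the merged weights.
merge 3/50 + 3/25 → 9/50
merge 9/50 + 9/50 → 9/25
merge 7/25 + 9/25 → 16/25
merge 9/25 + 16/25 → 1
L = 9/50 + 9/25 + 16/25 + 1 = 109/50 = 2.18 bits/symbol.

2.18 bits/symbol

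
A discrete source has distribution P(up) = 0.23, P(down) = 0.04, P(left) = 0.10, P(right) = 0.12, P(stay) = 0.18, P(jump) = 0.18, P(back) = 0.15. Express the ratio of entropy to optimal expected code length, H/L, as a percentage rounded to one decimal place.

Entropy H = −Σ p log₂ p ≈ 2.6738 bits.
Huffman merges: 1/25+1/10→7/50; 3/25+7/50→13/50; 3/20+9/50→33/100; 9/50+23/100→41/100; 13/50+33/100→59/100; 41/100+59/100→1. L = 273/100 ≈ 2.7300.
Efficiency = H/L = 2.6738/2.7300 = 97.9%.

97.9%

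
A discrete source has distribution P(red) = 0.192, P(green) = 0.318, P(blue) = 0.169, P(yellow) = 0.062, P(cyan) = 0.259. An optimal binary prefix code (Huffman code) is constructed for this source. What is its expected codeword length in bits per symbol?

2.231 bits/symbol

Repeatedly combine the two least-probable nodes; the expected code length is the sum of the merged weights.
merge 31/500 + 169/1000 → 231/1000
merge 24/125 + 231/1000 → 423/1000
merge 259/1000 + 159/500 → 577/1000
merge 423/1000 + 577/1000 → 1
L = 231/1000 + 423/1000 + 577/1000 + 1 = 2231/1000 = 2.231 bits/symbol.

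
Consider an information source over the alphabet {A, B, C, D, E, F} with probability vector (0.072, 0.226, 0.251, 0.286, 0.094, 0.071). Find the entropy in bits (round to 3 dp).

2.367 bits

H = −Σ pᵢ log₂ pᵢ.
−0.072·log₂(0.072) = 0.2733
−0.226·log₂(0.226) = 0.4849
−0.251·log₂(0.251) = 0.5006
−0.286·log₂(0.286) = 0.5165
−0.094·log₂(0.094) = 0.3207
−0.071·log₂(0.071) = 0.2709
Sum ≈ 2.3668 → 2.367 bits.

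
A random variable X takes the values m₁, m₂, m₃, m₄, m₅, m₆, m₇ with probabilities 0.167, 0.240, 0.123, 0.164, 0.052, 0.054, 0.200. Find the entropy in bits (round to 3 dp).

2.639 bits

H = −Σ pᵢ log₂ pᵢ.
−0.167·log₂(0.167) = 0.4312
−0.240·log₂(0.240) = 0.4941
−0.123·log₂(0.123) = 0.3719
−0.164·log₂(0.164) = 0.4278
−0.052·log₂(0.052) = 0.2218
−0.054·log₂(0.054) = 0.2274
−0.200·log₂(0.200) = 0.4644
Sum ≈ 2.6385 → 2.639 bits.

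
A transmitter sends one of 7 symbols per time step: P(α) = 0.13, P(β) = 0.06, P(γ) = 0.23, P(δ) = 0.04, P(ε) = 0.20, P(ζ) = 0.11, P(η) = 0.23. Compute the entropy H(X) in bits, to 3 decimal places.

2.602 bits

H = −Σ pᵢ log₂ pᵢ.
−0.13·log₂(0.13) = 0.3826
−0.06·log₂(0.06) = 0.2435
−0.23·log₂(0.23) = 0.4877
−0.04·log₂(0.04) = 0.1858
−0.20·log₂(0.20) = 0.4644
−0.11·log₂(0.11) = 0.3503
−0.23·log₂(0.23) = 0.4877
Sum ≈ 2.6019 → 2.602 bits.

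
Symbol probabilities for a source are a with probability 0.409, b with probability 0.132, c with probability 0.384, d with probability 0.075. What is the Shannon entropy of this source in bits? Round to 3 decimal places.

1.724 bits

H = −Σ pᵢ log₂ pᵢ.
−0.409·log₂(0.409) = 0.5275
−0.132·log₂(0.132) = 0.3856
−0.384·log₂(0.384) = 0.5302
−0.075·log₂(0.075) = 0.2803
Sum ≈ 1.7237 → 1.724 bits.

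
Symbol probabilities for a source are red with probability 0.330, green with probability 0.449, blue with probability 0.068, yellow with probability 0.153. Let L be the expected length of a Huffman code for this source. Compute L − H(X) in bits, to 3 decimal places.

0.047 bits

Entropy H = −Σ p log₂ p ≈ 1.7246 bits.
Huffman merges: 17/250+153/1000→221/1000; 221/1000+33/100→551/1000; 449/1000+551/1000→1. L = 443/250 ≈ 1.7720.
L − H = 1.7720 − 1.7246 = 0.047 bits.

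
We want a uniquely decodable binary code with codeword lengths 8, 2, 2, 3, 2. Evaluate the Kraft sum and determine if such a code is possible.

0.87890625; yes

With common denominator 2^8 = 256: Σ 2^(−ℓᵢ) = 1/256 + 64/256 + 64/256 + 32/256 + 64/256 = 225/256 = 0.87890625.
Kraft's inequality requires Σ ≤ 1; here Σ = 0.87890625 ≤ 1, so such a prefix code exists.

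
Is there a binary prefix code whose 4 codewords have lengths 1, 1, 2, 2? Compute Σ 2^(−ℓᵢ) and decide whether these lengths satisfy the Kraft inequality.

1.5; no

With common denominator 2^2 = 4: Σ 2^(−ℓᵢ) = 2/4 + 2/4 + 1/4 + 1/4 = 6/4 = 1.5.
Kraft's inequality requires Σ ≤ 1; here Σ = 1.5 > 1, so no such prefix code exists.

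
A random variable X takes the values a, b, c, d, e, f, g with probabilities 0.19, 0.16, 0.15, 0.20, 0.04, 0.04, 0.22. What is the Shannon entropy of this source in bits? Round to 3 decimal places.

2.605 bits

H = −Σ pᵢ log₂ pᵢ.
−0.19·log₂(0.19) = 0.4552
−0.16·log₂(0.16) = 0.4230
−0.15·log₂(0.15) = 0.4105
−0.20·log₂(0.20) = 0.4644
−0.04·log₂(0.04) = 0.1858
−0.04·log₂(0.04) = 0.1858
−0.22·log₂(0.22) = 0.4806
Sum ≈ 2.6053 → 2.605 bits.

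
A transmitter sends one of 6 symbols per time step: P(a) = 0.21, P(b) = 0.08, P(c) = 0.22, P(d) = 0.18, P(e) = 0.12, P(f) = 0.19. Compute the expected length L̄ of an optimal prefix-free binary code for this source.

Repeatedly combine the two least-probable nodes; the expected code length is the sum of the merged weights.
merge 2/25 + 3/25 → 1/5
merge 9/50 + 19/100 → 37/100
merge 1/5 + 21/100 → 41/100
merge 11/50 + 37/100 → 59/100
merge 41/100 + 59/100 → 1
L = 1/5 + 37/100 + 41/100 + 59/100 + 1 = 257/100 = 2.57 bits/symbol.

2.57 bits/symbol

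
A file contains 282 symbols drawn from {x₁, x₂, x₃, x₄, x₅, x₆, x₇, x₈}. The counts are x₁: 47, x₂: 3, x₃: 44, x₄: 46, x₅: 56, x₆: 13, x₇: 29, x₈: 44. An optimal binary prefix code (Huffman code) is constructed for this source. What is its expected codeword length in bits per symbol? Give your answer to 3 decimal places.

2.851 bits/symbol

Probabilities are the counts divided by 282.
Repeatedly combine the two least-probable nodes; the expected code length is the sum of the merged weights.
merge 1/94 + 13/282 → 8/141
merge 8/141 + 29/282 → 15/94
merge 22/141 + 22/141 → 44/141
merge 15/94 + 23/141 → 91/282
merge 1/6 + 28/141 → 103/282
merge 44/141 + 91/282 → 179/282
merge 103/282 + 179/282 → 1
L = 8/141 + 15/94 + 44/141 + 91/282 + 103/282 + 179/282 + 1 = 134/47 ≈ 2.851 bits/symbol.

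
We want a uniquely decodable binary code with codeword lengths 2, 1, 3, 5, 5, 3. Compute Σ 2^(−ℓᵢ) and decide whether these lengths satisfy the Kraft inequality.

1.0625; no

With common denominator 2^5 = 32: Σ 2^(−ℓᵢ) = 8/32 + 16/32 + 4/32 + 1/32 + 1/32 + 4/32 = 34/32 = 1.0625.
Kraft's inequality requires Σ ≤ 1; here Σ = 1.0625 > 1, so no such prefix code exists.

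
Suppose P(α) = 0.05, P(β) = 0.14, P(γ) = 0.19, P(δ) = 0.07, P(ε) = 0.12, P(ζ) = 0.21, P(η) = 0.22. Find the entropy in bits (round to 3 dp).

H = −Σ pᵢ log₂ pᵢ.
−0.05·log₂(0.05) = 0.2161
−0.14·log₂(0.14) = 0.3971
−0.19·log₂(0.19) = 0.4552
−0.07·log₂(0.07) = 0.2686
−0.12·log₂(0.12) = 0.3671
−0.21·log₂(0.21) = 0.4728
−0.22·log₂(0.22) = 0.4806
Sum ≈ 2.6575 → 2.657 bits.

2.657 bits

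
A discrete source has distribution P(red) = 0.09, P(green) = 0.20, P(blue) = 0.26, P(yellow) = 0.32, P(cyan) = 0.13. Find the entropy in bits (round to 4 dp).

H = −Σ pᵢ log₂ pᵢ.
−0.09·log₂(0.09) = 0.3127
−0.20·log₂(0.20) = 0.4644
−0.26·log₂(0.26) = 0.5053
−0.32·log₂(0.32) = 0.5260
−0.13·log₂(0.13) = 0.3826
Sum ≈ 2.1910 → 2.1910 bits.

2.1910 bits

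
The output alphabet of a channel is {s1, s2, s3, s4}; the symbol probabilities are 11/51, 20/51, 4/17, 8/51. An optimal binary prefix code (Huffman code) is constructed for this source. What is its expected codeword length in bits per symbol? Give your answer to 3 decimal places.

Repeatedly combine the two least-probable nodes; the expected code length is the sum of the merged weights.
merge 8/51 + 11/51 → 19/51
merge 4/17 + 19/51 → 31/51
merge 20/51 + 31/51 → 1
L = 19/51 + 31/51 + 1 = 101/51 ≈ 1.980 bits/symbol.

1.980 bits/symbol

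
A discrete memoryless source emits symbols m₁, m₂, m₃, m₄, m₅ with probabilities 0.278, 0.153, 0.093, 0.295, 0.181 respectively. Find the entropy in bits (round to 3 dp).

2.212 bits

H = −Σ pᵢ log₂ pᵢ.
−0.278·log₂(0.278) = 0.5134
−0.153·log₂(0.153) = 0.4144
−0.093·log₂(0.093) = 0.3187
−0.295·log₂(0.295) = 0.5196
−0.181·log₂(0.181) = 0.4463
Sum ≈ 2.2124 → 2.212 bits.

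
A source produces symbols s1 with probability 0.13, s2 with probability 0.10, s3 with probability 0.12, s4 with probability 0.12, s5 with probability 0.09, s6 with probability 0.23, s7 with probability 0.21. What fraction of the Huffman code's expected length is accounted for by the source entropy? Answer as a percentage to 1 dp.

99.0%

Entropy H = −Σ p log₂ p ≈ 2.7221 bits.
Huffman merges: 9/100+1/10→19/100; 3/25+3/25→6/25; 13/100+19/100→8/25; 21/100+23/100→11/25; 6/25+8/25→14/25; 11/25+14/25→1. L = 11/4 ≈ 2.7500.
Efficiency = H/L = 2.7221/2.7500 = 99.0%.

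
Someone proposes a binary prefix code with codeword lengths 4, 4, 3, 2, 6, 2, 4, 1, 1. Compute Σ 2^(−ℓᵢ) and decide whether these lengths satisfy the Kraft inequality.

With common denominator 2^6 = 64: Σ 2^(−ℓᵢ) = 4/64 + 4/64 + 8/64 + 16/64 + 1/64 + 16/64 + 4/64 + 32/64 + 32/64 = 117/64 = 1.828125.
Kraft's inequality requires Σ ≤ 1; here Σ = 1.828125 > 1, so no such prefix code exists.

1.828125; no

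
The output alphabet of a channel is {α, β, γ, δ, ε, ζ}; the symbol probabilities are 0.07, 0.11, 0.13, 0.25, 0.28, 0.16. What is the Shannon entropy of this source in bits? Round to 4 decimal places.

H = −Σ pᵢ log₂ pᵢ.
−0.07·log₂(0.07) = 0.2686
−0.11·log₂(0.11) = 0.3503
−0.13·log₂(0.13) = 0.3826
−0.25·log₂(0.25) = 0.5000
−0.28·log₂(0.28) = 0.5142
−0.16·log₂(0.16) = 0.4230
Sum ≈ 2.4387 → 2.4387 bits.

2.4387 bits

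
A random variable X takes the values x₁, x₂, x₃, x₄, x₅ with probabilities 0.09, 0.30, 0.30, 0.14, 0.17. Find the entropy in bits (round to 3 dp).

2.187 bits

H = −Σ pᵢ log₂ pᵢ.
−0.09·log₂(0.09) = 0.3127
−0.30·log₂(0.30) = 0.5211
−0.30·log₂(0.30) = 0.5211
−0.14·log₂(0.14) = 0.3971
−0.17·log₂(0.17) = 0.4346
Sum ≈ 2.1865 → 2.187 bits.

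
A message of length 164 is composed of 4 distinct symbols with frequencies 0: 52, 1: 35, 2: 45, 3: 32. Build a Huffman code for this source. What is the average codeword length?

Probabilities are the counts divided by 164.
Repeatedly combine the two least-probable nodes; the expected code length is the sum of the merged weights.
merge 8/41 + 35/164 → 67/164
merge 45/164 + 13/41 → 97/164
merge 67/164 + 97/164 → 1
L = 67/164 + 97/164 + 1 = 2 bits/symbol.

2 bits/symbol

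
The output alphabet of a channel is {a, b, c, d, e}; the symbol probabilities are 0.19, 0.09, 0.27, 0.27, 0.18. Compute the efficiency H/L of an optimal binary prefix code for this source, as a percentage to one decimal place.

Entropy H = −Σ p log₂ p ≈ 2.2332 bits.
Huffman merges: 9/100+9/50→27/100; 19/100+27/100→23/50; 27/100+27/100→27/50; 23/50+27/50→1. L = 227/100 ≈ 2.2700.
Efficiency = H/L = 2.2332/2.2700 = 98.4%.

98.4%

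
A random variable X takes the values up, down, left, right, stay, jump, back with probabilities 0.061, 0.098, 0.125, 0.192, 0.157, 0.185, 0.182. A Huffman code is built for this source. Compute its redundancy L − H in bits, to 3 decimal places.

Entropy H = −Σ p log₂ p ≈ 2.7238 bits.
Huffman merges: 61/1000+49/500→159/1000; 1/8+157/1000→141/500; 159/1000+91/500→341/1000; 37/200+24/125→377/1000; 141/500+341/1000→623/1000; 377/1000+623/1000→1. L = 1391/500 ≈ 2.7820.
L − H = 2.7820 − 2.7238 = 0.058 bits.

0.058 bits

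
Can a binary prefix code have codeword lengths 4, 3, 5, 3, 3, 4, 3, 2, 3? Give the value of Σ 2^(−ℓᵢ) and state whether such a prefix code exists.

1.03125; no

With common denominator 2^5 = 32: Σ 2^(−ℓᵢ) = 2/32 + 4/32 + 1/32 + 4/32 + 4/32 + 2/32 + 4/32 + 8/32 + 4/32 = 33/32 = 1.03125.
Kraft's inequality requires Σ ≤ 1; here Σ = 1.03125 > 1, so no such prefix code exists.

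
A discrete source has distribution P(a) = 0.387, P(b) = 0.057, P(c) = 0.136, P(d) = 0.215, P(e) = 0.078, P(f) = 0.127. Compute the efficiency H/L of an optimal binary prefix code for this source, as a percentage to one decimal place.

Entropy H = −Σ p log₂ p ≈ 2.2990 bits.
Huffman merges: 57/1000+39/500→27/200; 127/1000+27/200→131/500; 17/125+43/200→351/1000; 131/500+351/1000→613/1000; 387/1000+613/1000→1. L = 2361/1000 ≈ 2.3610.
Efficiency = H/L = 2.2990/2.3610 = 97.4%.

97.4%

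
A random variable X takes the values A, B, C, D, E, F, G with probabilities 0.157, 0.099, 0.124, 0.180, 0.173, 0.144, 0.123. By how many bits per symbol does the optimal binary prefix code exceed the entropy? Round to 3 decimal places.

Entropy H = −Σ p log₂ p ≈ 2.7808 bits.
Huffman merges: 99/1000+123/1000→111/500; 31/250+18/125→67/250; 157/1000+173/1000→33/100; 9/50+111/500→201/500; 67/250+33/100→299/500; 201/500+299/500→1. L = 141/50 ≈ 2.8200.
L − H = 2.8200 − 2.7808 = 0.039 bits.

0.039 bits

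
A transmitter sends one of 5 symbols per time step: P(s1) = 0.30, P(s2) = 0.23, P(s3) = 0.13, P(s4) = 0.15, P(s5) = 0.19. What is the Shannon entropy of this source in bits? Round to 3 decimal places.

2.257 bits

H = −Σ pᵢ log₂ pᵢ.
−0.30·log₂(0.30) = 0.5211
−0.23·log₂(0.23) = 0.4877
−0.13·log₂(0.13) = 0.3826
−0.15·log₂(0.15) = 0.4105
−0.19·log₂(0.19) = 0.4552
Sum ≈ 2.2572 → 2.257 bits.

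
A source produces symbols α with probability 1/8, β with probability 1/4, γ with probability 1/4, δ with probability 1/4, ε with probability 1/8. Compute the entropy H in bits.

Each probability is a power of 1/2, so log₂(1/p) is an integer.
H = Σ p·log₂(1/p) = 1/8·3 + 1/4·2 + 1/4·2 + 1/4·2 + 1/8·3 = 2.25 bits.

2.25 bits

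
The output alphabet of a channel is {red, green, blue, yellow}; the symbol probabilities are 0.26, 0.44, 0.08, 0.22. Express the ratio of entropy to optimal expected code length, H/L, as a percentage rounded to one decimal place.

96.7%

Entropy H = −Σ p log₂ p ≈ 1.7985 bits.
Huffman merges: 2/25+11/50→3/10; 13/50+3/10→14/25; 11/25+14/25→1. L = 93/50 ≈ 1.8600.
Efficiency = H/L = 1.7985/1.8600 = 96.7%.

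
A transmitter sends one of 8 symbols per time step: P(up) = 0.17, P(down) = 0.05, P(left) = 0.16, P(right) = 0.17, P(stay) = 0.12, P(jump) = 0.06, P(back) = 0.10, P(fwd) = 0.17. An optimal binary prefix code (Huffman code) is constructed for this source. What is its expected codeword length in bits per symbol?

Repeatedly combine the two least-probable nodes; the expected code length is the sum of the merged weights.
merge 1/20 + 3/50 → 11/100
merge 1/10 + 11/100 → 21/100
merge 3/25 + 4/25 → 7/25
merge 17/100 + 17/100 → 17/50
merge 17/100 + 21/100 → 19/50
merge 7/25 + 17/50 → 31/50
merge 19/50 + 31/50 → 1
L = 11/100 + 21/100 + 7/25 + 17/50 + 19/50 + 31/50 + 1 = 147/50 = 2.94 bits/symbol.

2.94 bits/symbol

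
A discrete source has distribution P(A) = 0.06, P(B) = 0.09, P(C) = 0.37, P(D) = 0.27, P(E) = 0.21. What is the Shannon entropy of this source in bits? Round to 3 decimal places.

H = −Σ pᵢ log₂ pᵢ.
−0.06·log₂(0.06) = 0.2435
−0.09·log₂(0.09) = 0.3127
−0.37·log₂(0.37) = 0.5307
−0.27·log₂(0.27) = 0.5100
−0.21·log₂(0.21) = 0.4728
Sum ≈ 2.0698 → 2.070 bits.

2.070 bits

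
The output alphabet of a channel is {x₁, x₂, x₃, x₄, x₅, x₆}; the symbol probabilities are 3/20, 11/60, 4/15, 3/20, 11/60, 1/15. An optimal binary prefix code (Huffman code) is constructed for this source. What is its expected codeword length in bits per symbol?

2.55 bits/symbol

Repeatedly combine the two least-probable nodes; the expected code length is the sum of the merged weights.
merge 1/15 + 3/20 → 13/60
merge 3/20 + 11/60 → 1/3
merge 11/60 + 13/60 → 2/5
merge 4/15 + 1/3 → 3/5
merge 2/5 + 3/5 → 1
L = 13/60 + 1/3 + 2/5 + 3/5 + 1 = 51/20 = 2.55 bits/symbol.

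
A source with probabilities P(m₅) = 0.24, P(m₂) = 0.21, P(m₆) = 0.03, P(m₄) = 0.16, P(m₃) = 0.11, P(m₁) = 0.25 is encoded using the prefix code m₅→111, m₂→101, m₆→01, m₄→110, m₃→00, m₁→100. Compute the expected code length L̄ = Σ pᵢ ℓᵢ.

2.86 bits/symbol

L̄ = Σ pᵢ·ℓᵢ = 0.24·3 + 0.21·3 + 0.03·2 + 0.16·3 + 0.11·2 + 0.25·3 = 2.86 bits/symbol.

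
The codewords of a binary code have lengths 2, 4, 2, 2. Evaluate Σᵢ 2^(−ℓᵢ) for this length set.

With common denominator 2^4 = 16: Σ 2^(−ℓᵢ) = 4/16 + 1/16 + 4/16 + 4/16 = 13/16 = 0.8125.

0.8125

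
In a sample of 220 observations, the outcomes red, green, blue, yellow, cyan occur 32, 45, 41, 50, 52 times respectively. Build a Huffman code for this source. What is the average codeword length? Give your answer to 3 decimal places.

2.332 bits/symbol

Probabilities are the counts divided by 220.
Repeatedly combine the two least-probable nodes; the expected code length is the sum of the merged weights.
merge 8/55 + 41/220 → 73/220
merge 9/44 + 5/22 → 19/44
merge 13/55 + 73/220 → 25/44
merge 19/44 + 25/44 → 1
L = 73/220 + 19/44 + 25/44 + 1 = 513/220 ≈ 2.332 bits/symbol.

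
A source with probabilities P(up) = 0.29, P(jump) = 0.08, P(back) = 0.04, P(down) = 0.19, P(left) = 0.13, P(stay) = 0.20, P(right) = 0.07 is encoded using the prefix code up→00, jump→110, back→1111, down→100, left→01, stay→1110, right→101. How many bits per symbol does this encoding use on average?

L̄ = Σ pᵢ·ℓᵢ = 0.29·2 + 0.08·3 + 0.04·4 + 0.19·3 + 0.13·2 + 0.20·4 + 0.07·3 = 2.82 bits/symbol.

2.82 bits/symbol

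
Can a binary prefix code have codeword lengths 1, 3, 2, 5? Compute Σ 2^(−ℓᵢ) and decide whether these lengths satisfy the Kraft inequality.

With common denominator 2^5 = 32: Σ 2^(−ℓᵢ) = 16/32 + 4/32 + 8/32 + 1/32 = 29/32 = 0.90625.
Kraft's inequality requires Σ ≤ 1; here Σ = 0.90625 ≤ 1, so such a prefix code exists.

0.90625; yes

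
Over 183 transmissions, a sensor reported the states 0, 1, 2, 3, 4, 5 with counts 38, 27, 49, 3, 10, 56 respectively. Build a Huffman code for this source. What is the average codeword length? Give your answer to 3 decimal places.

Probabilities are the counts divided by 183.
Repeatedly combine the two least-probable nodes; the expected code length is the sum of the merged weights.
merge 1/61 + 10/183 → 13/183
merge 13/183 + 9/61 → 40/183
merge 38/183 + 40/183 → 26/61
merge 49/183 + 56/183 → 35/61
merge 26/61 + 35/61 → 1
L = 13/183 + 40/183 + 26/61 + 35/61 + 1 = 419/183 ≈ 2.290 bits/symbol.

2.290 bits/symbol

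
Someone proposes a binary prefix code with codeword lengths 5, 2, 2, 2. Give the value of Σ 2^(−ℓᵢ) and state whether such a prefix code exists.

With common denominator 2^5 = 32: Σ 2^(−ℓᵢ) = 1/32 + 8/32 + 8/32 + 8/32 = 25/32 = 0.78125.
Kraft's inequality requires Σ ≤ 1; here Σ = 0.78125 ≤ 1, so such a prefix code exists.

0.78125; yes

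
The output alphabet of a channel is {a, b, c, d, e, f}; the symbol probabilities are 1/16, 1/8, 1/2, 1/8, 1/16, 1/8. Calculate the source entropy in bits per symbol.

Each probability is a power of 1/2, so log₂(1/p) is an integer.
H = Σ p·log₂(1/p) = 1/16·4 + 1/8·3 + 1/2·1 + 1/8·3 + 1/16·4 + 1/8·3 = 2.125 bits.

2.125 bits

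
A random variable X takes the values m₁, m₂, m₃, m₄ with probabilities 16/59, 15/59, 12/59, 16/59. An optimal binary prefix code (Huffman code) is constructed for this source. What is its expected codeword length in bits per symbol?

2 bits/symbol

Repeatedly combine the two least-probable nodes; the expected code length is the sum of the merged weights.
merge 12/59 + 15/59 → 27/59
merge 16/59 + 16/59 → 32/59
merge 27/59 + 32/59 → 1
L = 27/59 + 32/59 + 1 = 2 bits/symbol.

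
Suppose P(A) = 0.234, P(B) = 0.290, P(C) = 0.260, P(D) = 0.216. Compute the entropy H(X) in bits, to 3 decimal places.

H = −Σ pᵢ log₂ pᵢ.
−0.234·log₂(0.234) = 0.4903
−0.290·log₂(0.290) = 0.5179
−0.260·log₂(0.260) = 0.5053
−0.216·log₂(0.216) = 0.4776
Sum ≈ 1.9911 → 1.991 bits.

1.991 bits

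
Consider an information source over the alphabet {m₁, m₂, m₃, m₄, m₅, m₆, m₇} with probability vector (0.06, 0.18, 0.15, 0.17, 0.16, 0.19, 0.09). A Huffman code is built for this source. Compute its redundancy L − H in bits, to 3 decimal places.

Entropy H = −Σ p log₂ p ≈ 2.7249 bits.
Huffman merges: 3/50+9/100→3/20; 3/20+3/20→3/10; 4/25+17/100→33/100; 9/50+19/100→37/100; 3/10+33/100→63/100; 37/100+63/100→1. L = 139/50 ≈ 2.7800.
L − H = 2.7800 − 2.7249 = 0.055 bits.

0.055 bits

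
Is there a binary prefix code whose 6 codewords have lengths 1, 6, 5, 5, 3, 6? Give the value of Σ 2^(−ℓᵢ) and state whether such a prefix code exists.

With common denominator 2^6 = 64: Σ 2^(−ℓᵢ) = 32/64 + 1/64 + 2/64 + 2/64 + 8/64 + 1/64 = 46/64 = 0.71875.
Kraft's inequality requires Σ ≤ 1; here Σ = 0.71875 ≤ 1, so such a prefix code exists.

0.71875; yes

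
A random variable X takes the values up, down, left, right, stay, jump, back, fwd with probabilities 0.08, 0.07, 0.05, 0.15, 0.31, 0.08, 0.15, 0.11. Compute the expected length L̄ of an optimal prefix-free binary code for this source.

Repeatedly combine the two least-probable nodes; the expected code length is the sum of the merged weights.
merge 1/20 + 7/100 → 3/25
merge 2/25 + 2/25 → 4/25
merge 11/100 + 3/25 → 23/100
merge 3/20 + 3/20 → 3/10
merge 4/25 + 23/100 → 39/100
merge 3/10 + 31/100 → 61/100
merge 39/100 + 61/100 → 1
L = 3/25 + 4/25 + 23/100 + 3/10 + 39/100 + 61/100 + 1 = 281/100 = 2.81 bits/symbol.

2.81 bits/symbol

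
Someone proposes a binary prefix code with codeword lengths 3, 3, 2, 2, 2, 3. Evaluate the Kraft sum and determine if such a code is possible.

With common denominator 2^3 = 8: Σ 2^(−ℓᵢ) = 1/8 + 1/8 + 2/8 + 2/8 + 2/8 + 1/8 = 9/8 = 1.125.
Kraft's inequality requires Σ ≤ 1; here Σ = 1.125 > 1, so no such prefix code exists.

1.125; no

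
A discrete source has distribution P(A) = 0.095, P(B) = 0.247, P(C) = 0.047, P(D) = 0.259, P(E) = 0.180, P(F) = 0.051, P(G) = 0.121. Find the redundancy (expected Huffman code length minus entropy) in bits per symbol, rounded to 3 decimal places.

0.026 bits

Entropy H = −Σ p log₂ p ≈ 2.5660 bits.
Huffman merges: 47/1000+51/1000→49/500; 19/200+49/500→193/1000; 121/1000+9/50→301/1000; 193/1000+247/1000→11/25; 259/1000+301/1000→14/25; 11/25+14/25→1. L = 324/125 ≈ 2.5920.
L − H = 2.5920 − 2.5660 = 0.026 bits.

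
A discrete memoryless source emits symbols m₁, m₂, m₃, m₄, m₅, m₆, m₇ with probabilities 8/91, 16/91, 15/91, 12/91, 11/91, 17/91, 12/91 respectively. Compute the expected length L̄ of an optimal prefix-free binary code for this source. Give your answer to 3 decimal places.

Repeatedly combine the two least-probable nodes; the expected code length is the sum of the merged weights.
merge 8/91 + 11/91 → 19/91
merge 12/91 + 12/91 → 24/91
merge 15/91 + 16/91 → 31/91
merge 17/91 + 19/91 → 36/91
merge 24/91 + 31/91 → 55/91
merge 36/91 + 55/91 → 1
L = 19/91 + 24/91 + 31/91 + 36/91 + 55/91 + 1 = 256/91 ≈ 2.813 bits/symbol.

2.813 bits/symbol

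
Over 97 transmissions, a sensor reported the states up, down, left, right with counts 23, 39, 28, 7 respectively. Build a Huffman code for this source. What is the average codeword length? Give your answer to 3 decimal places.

1.907 bits/symbol

Probabilities are the counts divided by 97.
Repeatedly combine the two least-probable nodes; the expected code length is the sum of the merged weights.
merge 7/97 + 23/97 → 30/97
merge 28/97 + 30/97 → 58/97
merge 39/97 + 58/97 → 1
L = 30/97 + 58/97 + 1 = 185/97 ≈ 1.907 bits/symbol.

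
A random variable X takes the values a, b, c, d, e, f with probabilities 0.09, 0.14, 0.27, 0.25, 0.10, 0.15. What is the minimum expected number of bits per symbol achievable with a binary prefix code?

2.48 bits/symbol

Repeatedly combine the two least-probable nodes; the expected code length is the sum of the merged weights.
merge 9/100 + 1/10 → 19/100
merge 7/50 + 3/20 → 29/100
merge 19/100 + 1/4 → 11/25
merge 27/100 + 29/100 → 14/25
merge 11/25 + 14/25 → 1
L = 19/100 + 29/100 + 11/25 + 14/25 + 1 = 62/25 = 2.48 bits/symbol.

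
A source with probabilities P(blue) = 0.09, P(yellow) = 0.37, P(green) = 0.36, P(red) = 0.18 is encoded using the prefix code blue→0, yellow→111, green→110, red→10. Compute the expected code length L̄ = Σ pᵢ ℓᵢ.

2.64 bits/symbol

L̄ = Σ pᵢ·ℓᵢ = 0.09·1 + 0.37·3 + 0.36·3 + 0.18·2 = 2.64 bits/symbol.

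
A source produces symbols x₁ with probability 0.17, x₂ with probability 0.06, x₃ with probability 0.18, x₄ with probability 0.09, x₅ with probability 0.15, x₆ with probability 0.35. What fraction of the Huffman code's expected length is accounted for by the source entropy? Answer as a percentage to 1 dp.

Entropy H = −Σ p log₂ p ≈ 2.3767 bits.
Huffman merges: 3/50+9/100→3/20; 3/20+3/20→3/10; 17/100+9/50→7/20; 3/10+7/20→13/20; 7/20+13/20→1. L = 49/20 ≈ 2.4500.
Efficiency = H/L = 2.3767/2.4500 = 97.0%.

97.0%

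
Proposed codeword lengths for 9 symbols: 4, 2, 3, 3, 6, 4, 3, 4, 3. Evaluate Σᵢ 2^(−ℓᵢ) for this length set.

0.953125

With common denominator 2^6 = 64: Σ 2^(−ℓᵢ) = 4/64 + 16/64 + 8/64 + 8/64 + 1/64 + 4/64 + 8/64 + 4/64 + 8/64 = 61/64 = 0.953125.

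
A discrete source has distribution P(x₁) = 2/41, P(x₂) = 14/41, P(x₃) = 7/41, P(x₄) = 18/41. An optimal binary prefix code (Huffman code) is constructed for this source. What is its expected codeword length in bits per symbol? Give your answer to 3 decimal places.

Repeatedly combine the two least-probable nodes; the expected code length is the sum of the merged weights.
merge 2/41 + 7/41 → 9/41
merge 9/41 + 14/41 → 23/41
merge 18/41 + 23/41 → 1
L = 9/41 + 23/41 + 1 = 73/41 ≈ 1.780 bits/symbol.

1.780 bits/symbol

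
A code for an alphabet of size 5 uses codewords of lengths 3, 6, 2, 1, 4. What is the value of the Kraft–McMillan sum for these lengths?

0.953125

With common denominator 2^6 = 64: Σ 2^(−ℓᵢ) = 8/64 + 1/64 + 16/64 + 32/64 + 4/64 = 61/64 = 0.953125.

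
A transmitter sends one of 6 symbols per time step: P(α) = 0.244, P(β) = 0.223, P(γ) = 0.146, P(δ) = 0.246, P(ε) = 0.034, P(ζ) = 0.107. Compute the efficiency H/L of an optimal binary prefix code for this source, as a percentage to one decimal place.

Entropy H = −Σ p log₂ p ≈ 2.3932 bits.
Huffman merges: 17/500+107/1000→141/1000; 141/1000+73/500→287/1000; 223/1000+61/250→467/1000; 123/500+287/1000→533/1000; 467/1000+533/1000→1. L = 607/250 ≈ 2.4280.
Efficiency = H/L = 2.3932/2.4280 = 98.6%.

98.6%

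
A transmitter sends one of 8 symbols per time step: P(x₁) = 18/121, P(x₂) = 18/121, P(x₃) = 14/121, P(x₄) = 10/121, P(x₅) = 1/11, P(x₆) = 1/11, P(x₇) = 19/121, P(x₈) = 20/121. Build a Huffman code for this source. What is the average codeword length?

Repeatedly combine the two least-probable nodes; the expected code length is the sum of the merged weights.
merge 10/121 + 1/11 → 21/121
merge 1/11 + 14/121 → 25/121
merge 18/121 + 18/121 → 36/121
merge 19/121 + 20/121 → 39/121
merge 21/121 + 25/121 → 46/121
merge 36/121 + 39/121 → 75/121
merge 46/121 + 75/121 → 1
L = 21/121 + 25/121 + 36/121 + 39/121 + 46/121 + 75/121 + 1 = 3 bits/symbol.

3 bits/symbol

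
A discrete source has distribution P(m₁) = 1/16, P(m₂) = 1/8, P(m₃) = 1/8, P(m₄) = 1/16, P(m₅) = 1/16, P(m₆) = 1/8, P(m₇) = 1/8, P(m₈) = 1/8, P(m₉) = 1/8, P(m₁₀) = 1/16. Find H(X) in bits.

Each probability is a power of 1/2, so log₂(1/p) is an integer.
H = Σ p·log₂(1/p) = 1/16·4 + 1/8·3 + 1/8·3 + 1/16·4 + 1/16·4 + 1/8·3 + 1/8·3 + 1/8·3 + 1/8·3 + 1/16·4 = 3.25 bits.

3.25 bits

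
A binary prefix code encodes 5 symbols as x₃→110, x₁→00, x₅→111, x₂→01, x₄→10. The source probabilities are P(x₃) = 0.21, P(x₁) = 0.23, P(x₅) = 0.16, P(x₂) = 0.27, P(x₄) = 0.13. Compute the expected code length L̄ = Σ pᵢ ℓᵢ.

L̄ = Σ pᵢ·ℓᵢ = 0.21·3 + 0.23·2 + 0.16·3 + 0.27·2 + 0.13·2 = 2.37 bits/symbol.

2.37 bits/symbol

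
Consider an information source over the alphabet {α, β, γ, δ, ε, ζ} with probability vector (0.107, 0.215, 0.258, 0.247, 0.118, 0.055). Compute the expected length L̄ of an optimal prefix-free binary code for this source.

Repeatedly combine the two least-probable nodes; the expected code length is the sum of the merged weights.
merge 11/200 + 107/1000 → 81/500
merge 59/500 + 81/500 → 7/25
merge 43/200 + 247/1000 → 231/500
merge 129/500 + 7/25 → 269/500
merge 231/500 + 269/500 → 1
L = 81/500 + 7/25 + 231/500 + 269/500 + 1 = 1221/500 = 2.442 bits/symbol.

2.442 bits/symbol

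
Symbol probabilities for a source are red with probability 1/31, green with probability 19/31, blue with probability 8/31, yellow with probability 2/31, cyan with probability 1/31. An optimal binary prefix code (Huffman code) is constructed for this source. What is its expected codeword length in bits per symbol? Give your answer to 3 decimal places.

Repeatedly combine the two least-probable nodes; the expected code length is the sum of the merged weights.
merge 1/31 + 1/31 → 2/31
merge 2/31 + 2/31 → 4/31
merge 4/31 + 8/31 → 12/31
merge 12/31 + 19/31 → 1
L = 2/31 + 4/31 + 12/31 + 1 = 49/31 ≈ 1.581 bits/symbol.

1.581 bits/symbol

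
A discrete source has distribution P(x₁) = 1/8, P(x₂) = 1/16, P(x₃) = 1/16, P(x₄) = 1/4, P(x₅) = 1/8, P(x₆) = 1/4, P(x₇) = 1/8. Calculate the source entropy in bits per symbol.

Each probability is a power of 1/2, so log₂(1/p) is an integer.
H = Σ p·log₂(1/p) = 1/8·3 + 1/16·4 + 1/16·4 + 1/4·2 + 1/8·3 + 1/4·2 + 1/8·3 = 2.625 bits.

2.625 bits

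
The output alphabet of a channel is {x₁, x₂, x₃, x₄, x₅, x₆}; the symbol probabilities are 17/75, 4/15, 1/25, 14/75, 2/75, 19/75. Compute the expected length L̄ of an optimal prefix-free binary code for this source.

2.32 bits/symbol

Repeatedly combine the two least-probable nodes; the expected code length is the sum of the merged weights.
merge 2/75 + 1/25 → 1/15
merge 1/15 + 14/75 → 19/75
merge 17/75 + 19/75 → 12/25
merge 19/75 + 4/15 → 13/25
merge 12/25 + 13/25 → 1
L = 1/15 + 19/75 + 12/25 + 13/25 + 1 = 58/25 = 2.32 bits/symbol.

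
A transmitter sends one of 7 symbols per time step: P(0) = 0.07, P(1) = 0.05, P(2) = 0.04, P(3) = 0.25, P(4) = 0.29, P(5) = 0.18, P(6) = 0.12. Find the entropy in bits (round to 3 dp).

H = −Σ pᵢ log₂ pᵢ.
−0.07·log₂(0.07) = 0.2686
−0.05·log₂(0.05) = 0.2161
−0.04·log₂(0.04) = 0.1858
−0.25·log₂(0.25) = 0.5000
−0.29·log₂(0.29) = 0.5179
−0.18·log₂(0.18) = 0.4453
−0.12·log₂(0.12) = 0.3671
Sum ≈ 2.5007 → 2.501 bits.

2.501 bits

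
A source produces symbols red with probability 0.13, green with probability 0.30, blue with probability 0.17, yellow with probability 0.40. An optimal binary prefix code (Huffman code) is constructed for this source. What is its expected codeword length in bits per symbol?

1.9 bits/symbol

Repeatedly combine the two least-probable nodes; the expected code length is the sum of the merged weights.
merge 13/100 + 17/100 → 3/10
merge 3/10 + 3/10 → 3/5
merge 2/5 + 3/5 → 1
L = 3/10 + 3/5 + 1 = 19/10 = 1.9 bits/symbol.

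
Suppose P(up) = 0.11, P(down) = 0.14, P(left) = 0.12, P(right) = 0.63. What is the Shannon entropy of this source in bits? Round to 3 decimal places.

1.534 bits

H = −Σ pᵢ log₂ pᵢ.
−0.11·log₂(0.11) = 0.3503
−0.14·log₂(0.14) = 0.3971
−0.12·log₂(0.12) = 0.3671
−0.63·log₂(0.63) = 0.4199
Sum ≈ 1.5344 → 1.534 bits.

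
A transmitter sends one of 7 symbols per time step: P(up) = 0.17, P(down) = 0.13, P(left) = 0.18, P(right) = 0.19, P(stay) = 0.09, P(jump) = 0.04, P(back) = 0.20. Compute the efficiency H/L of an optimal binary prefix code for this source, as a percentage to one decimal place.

97.8%

Entropy H = −Σ p log₂ p ≈ 2.6806 bits.
Huffman merges: 1/25+9/100→13/100; 13/100+13/100→13/50; 17/100+9/50→7/20; 19/100+1/5→39/100; 13/50+7/20→61/100; 39/100+61/100→1. L = 137/50 ≈ 2.7400.
Efficiency = H/L = 2.6806/2.7400 = 97.8%.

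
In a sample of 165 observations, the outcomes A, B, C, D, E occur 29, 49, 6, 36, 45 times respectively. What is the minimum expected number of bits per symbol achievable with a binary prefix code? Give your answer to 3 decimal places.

Probabilities are the counts divided by 165.
Repeatedly combine the two least-probable nodes; the expected code length is the sum of the merged weights.
merge 2/55 + 29/165 → 7/33
merge 7/33 + 12/55 → 71/165
merge 3/11 + 49/165 → 94/165
merge 71/165 + 94/165 → 1
L = 7/33 + 71/165 + 94/165 + 1 = 73/33 ≈ 2.212 bits/symbol.

2.212 bits/symbol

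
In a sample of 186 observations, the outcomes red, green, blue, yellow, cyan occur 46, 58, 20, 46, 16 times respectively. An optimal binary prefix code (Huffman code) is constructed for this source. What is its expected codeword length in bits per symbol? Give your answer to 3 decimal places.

Probabilities are the counts divided by 186.
Repeatedly combine the two least-probable nodes; the expected code length is the sum of the merged weights.
merge 8/93 + 10/93 → 6/31
merge 6/31 + 23/93 → 41/93
merge 23/93 + 29/93 → 52/93
merge 41/93 + 52/93 → 1
L = 6/31 + 41/93 + 52/93 + 1 = 68/31 ≈ 2.194 bits/symbol.

2.194 bits/symbol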